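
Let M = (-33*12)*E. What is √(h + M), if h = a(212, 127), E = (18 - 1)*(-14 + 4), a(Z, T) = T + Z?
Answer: √67659 ≈ 260.11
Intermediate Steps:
E = -170 (E = 17*(-10) = -170)
h = 339 (h = 127 + 212 = 339)
M = 67320 (M = -33*12*(-170) = -396*(-170) = 67320)
√(h + M) = √(339 + 67320) = √67659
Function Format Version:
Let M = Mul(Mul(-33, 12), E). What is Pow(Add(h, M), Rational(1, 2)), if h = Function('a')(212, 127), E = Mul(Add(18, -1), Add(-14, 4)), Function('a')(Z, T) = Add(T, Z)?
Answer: Pow(67659, Rational(1, 2)) ≈ 260.11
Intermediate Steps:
E = -170 (E = Mul(17, -10) = -170)
h = 339 (h = Add(127, 212) = 339)
M = 67320 (M = Mul(Mul(-33, 12), -170) = Mul(-396, -170) = 67320)
Pow(Add(h, M), Rational(1, 2)) = Pow(Add(339, 67320), Rational(1, 2)) = Pow(67659, Rational(1, 2))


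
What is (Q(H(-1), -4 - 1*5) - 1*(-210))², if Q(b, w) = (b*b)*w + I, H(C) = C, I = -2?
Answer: 39601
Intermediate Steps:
Q(b, w) = -2 + w*b² (Q(b, w) = (b*b)*w - 2 = b²*w - 2 = w*b² - 2 = -2 + w*b²)
(Q(H(-1), -4 - 1*5) - 1*(-210))² = ((-2 + (-4 - 1*5)*(-1)²) - 1*(-210))² = ((-2 + (-4 - 5)*1) + 210)² = ((-2 - 9*1) + 210)² = ((-2 - 9) + 210)² = (-11 + 210)² = 199² = 39601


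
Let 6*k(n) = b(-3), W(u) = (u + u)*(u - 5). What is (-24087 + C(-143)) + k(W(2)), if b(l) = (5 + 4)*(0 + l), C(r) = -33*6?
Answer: -48579/2 ≈ -24290.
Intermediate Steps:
W(u) = 2*u*(-5 + u) (W(u) = (2*u)*(-5 + u) = 2*u*(-5 + u))
C(r) = -198
b(l) = 9*l
k(n) = -9/2 (k(n) = (9*(-3))/6 = (1/6)*(-27) = -9/2)
(-24087 + C(-143)) + k(W(2)) = (-24087 - 198) - 9/2 = -24285 - 9/2 = -48579/2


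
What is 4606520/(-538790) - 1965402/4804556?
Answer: -1159561112435/129432336362 ≈ -8.9588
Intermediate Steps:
4606520/(-538790) - 1965402/4804556 = 4606520*(-1/538790) - 1965402*1/4804556 = -460652/53879 - 982701/2402278 = -1159561112435/129432336362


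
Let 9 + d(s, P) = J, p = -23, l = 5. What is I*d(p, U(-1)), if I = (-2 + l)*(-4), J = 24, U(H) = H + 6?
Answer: -180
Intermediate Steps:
U(H) = 6 + H
d(s, P) = 15 (d(s, P) = -9 + 24 = 15)
I = -12 (I = (-2 + 5)*(-4) = 3*(-4) = -12)
I*d(p, U(-1)) = -12*15 = -180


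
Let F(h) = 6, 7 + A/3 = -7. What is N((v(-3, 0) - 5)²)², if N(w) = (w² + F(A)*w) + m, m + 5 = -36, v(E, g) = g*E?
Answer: 538756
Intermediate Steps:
A = -42 (A = -21 + 3*(-7) = -21 - 21 = -42)
v(E, g) = E*g
m = -41 (m = -5 - 36 = -41)
N(w) = -41 + w² + 6*w (N(w) = (w² + 6*w) - 41 = -41 + w² + 6*w)
N((v(-3, 0) - 5)²)² = (-41 + ((-3*0 - 5)²)² + 6*(-3*0 - 5)²)² = (-41 + ((0 - 5)²)² + 6*(0 - 5)²)² = (-41 + ((-5)²)² + 6*(-5)²)² = (-41 + 25² + 6*25)² = (-41 + 625 + 150)² = 734² = 538756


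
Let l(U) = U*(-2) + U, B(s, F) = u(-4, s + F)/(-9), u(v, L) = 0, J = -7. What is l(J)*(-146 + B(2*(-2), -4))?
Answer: -1022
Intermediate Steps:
B(s, F) = 0 (B(s, F) = 0/(-9) = 0*(-1/9) = 0)
l(U) = -U (l(U) = -2*U + U = -U)
l(J)*(-146 + B(2*(-2), -4)) = (-1*(-7))*(-146 + 0) = 7*(-146) = -1022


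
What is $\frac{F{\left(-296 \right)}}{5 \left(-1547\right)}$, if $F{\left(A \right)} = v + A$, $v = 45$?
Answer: $\frac{251}{7735} \approx 0.03245$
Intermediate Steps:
$F{\left(A \right)} = 45 + A$
$\frac{F{\left(-296 \right)}}{5 \left(-1547\right)} = \frac{45 - 296}{5 \left(-1547\right)} = - \frac{251}{-7735} = \left(-251\right) \left(- \frac{1}{7735}\right) = \frac{251}{7735}$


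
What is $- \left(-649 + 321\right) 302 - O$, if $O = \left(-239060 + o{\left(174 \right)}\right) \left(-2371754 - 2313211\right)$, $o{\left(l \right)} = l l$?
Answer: $-978145633504$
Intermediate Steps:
$o{\left(l \right)} = l^{2}$
$O = 978145732560$ ($O = \left(-239060 + 174^{2}\right) \left(-2371754 - 2313211\right) = \left(-239060 + 30276\right) \left(-4684965\right) = \left(-208784\right) \left(-4684965\right) = 978145732560$)
$- \left(-649 + 321\right) 302 - O = - \left(-649 + 321\right) 302 - 978145732560 = - \left(-328\right) 302 - 978145732560 = \left(-1\right) \left(-99056\right) - 978145732560 = 99056 - 978145732560 = -978145633504$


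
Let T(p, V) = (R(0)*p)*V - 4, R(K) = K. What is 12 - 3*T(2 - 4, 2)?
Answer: 24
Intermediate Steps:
T(p, V) = -4 (T(p, V) = (0*p)*V - 4 = 0*V - 4 = 0 - 4 = -4)
12 - 3*T(2 - 4, 2) = 12 - 3*(-4) = 12 + 12 = 24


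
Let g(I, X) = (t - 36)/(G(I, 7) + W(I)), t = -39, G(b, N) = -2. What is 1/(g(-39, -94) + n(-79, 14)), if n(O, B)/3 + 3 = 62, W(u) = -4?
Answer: 2/379 ≈ 0.0052770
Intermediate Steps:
n(O, B) = 177 (n(O, B) = -9 + 3*62 = -9 + 186 = 177)
g(I, X) = 25/2 (g(I, X) = (-39 - 36)/(-2 - 4) = -75/(-6) = -75*(-⅙) = 25/2)
1/(g(-39, -94) + n(-79, 14)) = 1/(25/2 + 177) = 1/(379/2) = 2/379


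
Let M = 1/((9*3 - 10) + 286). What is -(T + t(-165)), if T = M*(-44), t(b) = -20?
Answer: 6104/303 ≈ 20.145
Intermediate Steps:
M = 1/303 (M = 1/((27 - 10) + 286) = 1/(17 + 286) = 1/303 ≈ 0.0033003)
T = -44/303 (T = (1/303)*(-44) = -44/303 ≈ -0.14521)
-(T + t(-165)) = -(-44/303 - 20) = -1*(-6104/303) = 6104/303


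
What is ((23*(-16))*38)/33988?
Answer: -3496/8497 ≈ -0.41144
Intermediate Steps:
((23*(-16))*38)/33988 = -368*38*(1/33988) = -13984*1/33988 = -3496/8497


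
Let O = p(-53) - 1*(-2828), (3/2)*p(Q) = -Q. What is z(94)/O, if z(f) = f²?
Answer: 13254/4295 ≈ 3.0859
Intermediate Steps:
p(Q) = -2*Q/3 (p(Q) = 2*(-Q)/3 = -2*Q/3)
O = 8590/3 (O = -⅔*(-53) - 1*(-2828) = 106/3 + 2828 = 8590/3 ≈ 2863.3)
z(94)/O = 94²/(8590/3) = 8836*(3/8590) = 13254/4295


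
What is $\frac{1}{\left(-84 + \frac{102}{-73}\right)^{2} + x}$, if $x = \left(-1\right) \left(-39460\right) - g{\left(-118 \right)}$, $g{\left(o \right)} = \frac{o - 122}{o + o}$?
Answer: $\frac{314411}{14699240924} \approx 2.139 \cdot 10^{-5}$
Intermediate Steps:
$g{\left(o \right)} = \frac{-122 + o}{2 o}$
$x = \frac{2328080}{59}$ ($x = \left(-1\right) \left(-39460\right) - \frac{-122 - 118}{2 \left(-118\right)} = 39460 - \frac{1}{2} \left(- \frac{1}{118}\right) \left(-240\right) = 39460 - \frac{60}{59} = \frac{2328080}{59} \approx 39459.0$)
$\frac{1}{\left(-84 + \frac{102}{-73}\right)^{2} + x} = \frac{1}{\left(-84 + \frac{102}{-73}\right)^{2} + \frac{2328080}{59}} = \frac{1}{\left(-84 + 102 \left(- \frac{1}{73}\right)\right)^{2} + \frac{2328080}{59}} = \frac{1}{\left(-84 - \frac{102}{73}\right)^{2} + \frac{2328080}{59}} = \frac{1}{\left(- \frac{6234}{73}\right)^{2} + \frac{2328080}{59}} = \frac{1}{\frac{38862756}{5329} + \frac{2328080}{59}} = \frac{1}{\frac{14699240924}{314411}} = \frac{314411}{14699240924}$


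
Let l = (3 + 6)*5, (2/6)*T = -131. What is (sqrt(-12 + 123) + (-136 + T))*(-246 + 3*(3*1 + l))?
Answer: 53958 - 102*sqrt(111) ≈ 52883.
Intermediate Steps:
T = -393 (T = 3*(-131) = -393)
l = 45 (l = 9*5 = 45)
(sqrt(-12 + 123) + (-136 + T))*(-246 + 3*(3*1 + l)) = (sqrt(-12 + 123) + (-136 - 393))*(-246 + 3*(3*1 + 45)) = (sqrt(111) - 529)*(-246 + 3*(3 + 45)) = (-529 + sqrt(111))*(-246 + 3*48) = (-529 + sqrt(111))*(-246 + 144) = (-529 + sqrt(111))*(-102) = 53958 - 102*sqrt(111)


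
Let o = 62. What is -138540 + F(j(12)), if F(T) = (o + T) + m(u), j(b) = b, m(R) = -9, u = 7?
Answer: -138475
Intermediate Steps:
F(T) = 53 + T (F(T) = (62 + T) - 9 = 53 + T)
-138540 + F(j(12)) = -138540 + (53 + 12) = -138540 + 65 = -138475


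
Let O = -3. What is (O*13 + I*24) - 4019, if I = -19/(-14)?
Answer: -28178/7 ≈ -4025.4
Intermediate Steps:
I = 19/14 (I = -19*(-1/14) = 19/14 ≈ 1.3571)
(O*13 + I*24) - 4019 = (-3*13 + (19/14)*24) - 4019 = (-39 + 228/7) - 4019 = -45/7 - 4019 = -28178/7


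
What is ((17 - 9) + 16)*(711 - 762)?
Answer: -1224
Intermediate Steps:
((17 - 9) + 16)*(711 - 762) = (8 + 16)*(-51) = 24*(-51) = -1224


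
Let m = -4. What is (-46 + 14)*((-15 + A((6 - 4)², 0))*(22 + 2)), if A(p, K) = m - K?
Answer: 14592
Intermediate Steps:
A(p, K) = -4 - K
(-46 + 14)*((-15 + A((6 - 4)², 0))*(22 + 2)) = (-46 + 14)*((-15 + (-4 - 1*0))*(22 + 2)) = -32*(-15 + (-4 + 0))*24 = -32*(-15 - 4)*24 = -(-608)*24 = -32*(-456) = 14592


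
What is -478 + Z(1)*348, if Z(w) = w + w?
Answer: 218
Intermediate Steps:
Z(w) = 2*w
-478 + Z(1)*348 = -478 + (2*1)*348 = -478 + 2*348 = -478 + 696 = 218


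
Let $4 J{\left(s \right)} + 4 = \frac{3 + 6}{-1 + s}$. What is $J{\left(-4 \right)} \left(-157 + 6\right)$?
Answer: $\frac{4379}{20} \approx 218.95$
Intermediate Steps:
$J{\left(s \right)} = -1 + \frac{9}{4 \left(-1 + s\right)}$ ($J{\left(s \right)} = -1 + \frac{\left(3 + 6\right) \frac{1}{-1 + s}}{4} = -1 + \frac{9 \frac{1}{-1 + s}}{4} = -1 + \frac{9}{4 \left(-1 + s\right)}$)
$J{\left(-4 \right)} \left(-157 + 6\right) = \frac{\frac{13}{4} - -4}{-1 - 4} \left(-157 + 6\right) = \frac{\frac{13}{4} + 4}{-5} \left(-151\right) = \left(- \frac{1}{5}\right) \frac{29}{4} \left(-151\right) = \left(- \frac{29}{20}\right) \left(-151\right) = \frac{4379}{20}$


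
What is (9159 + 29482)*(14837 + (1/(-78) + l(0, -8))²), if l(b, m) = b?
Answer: 3488057728069/6084 ≈ 5.7332e+8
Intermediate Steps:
(9159 + 29482)*(14837 + (1/(-78) + l(0, -8))²) = (9159 + 29482)*(14837 + (1/(-78) + 0)²) = 38641*(14837 + (-1/78 + 0)²) = 38641*(14837 + (-1/78)²) = 38641*(14837 + 1/6084) = 38641*(90268309/6084) = 3488057728069/6084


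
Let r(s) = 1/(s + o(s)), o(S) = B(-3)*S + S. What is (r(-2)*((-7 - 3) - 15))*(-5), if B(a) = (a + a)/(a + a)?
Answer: -125/6 ≈ -20.833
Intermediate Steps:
B(a) = 1 (B(a) = (2*a)/((2*a)) = (2*a)*(1/(2*a)) = 1)
o(S) = 2*S (o(S) = 1*S + S = S + S = 2*S)
r(s) = 1/(3*s) (r(s) = 1/(s + 2*s) = 1/(3*s))
(r(-2)*((-7 - 3) - 15))*(-5) = (((⅓)/(-2))*((-7 - 3) - 15))*(-5) = (((⅓)*(-½))*(-10 - 15))*(-5) = -⅙*(-25)*(-5) = (25/6)*(-5) = -125/6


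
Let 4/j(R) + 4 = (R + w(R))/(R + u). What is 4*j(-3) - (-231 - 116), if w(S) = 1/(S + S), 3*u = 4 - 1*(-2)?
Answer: 1639/5 ≈ 327.80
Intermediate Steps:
u = 2 (u = (4 - 1*(-2))/3 = (4 + 2)/3 = (⅓)*6 = 2)
w(S) = 1/(2*S)
j(R) = 4/(-4 + (R + 1/(2*R))/(2 + R)) (j(R) = 4/(-4 + (R + 1/(2*R))/(R + 2)) = 4/(-4 + (R + 1/(2*R))/(2 + R)))
4*j(-3) - (-231 - 116) = 4*(-8*(-3)*(2 - 3)/(-1 + 2*(-3)*(8 + 3*(-3)))) - (-231 - 116) = 4*(-8*(-3)*(-1)/(-1 + 2*(-3)*(8 - 9))) - 1*(-347) = 4*(-8*(-3)*(-1)/(-1 + 2*(-3)*(-1))) + 347 = 4*(-8*(-3)*(-1)/(-1 + 6)) + 347 = 4*(-8*(-3)*(-1)/5) + 347 = 4*(-8*(-3)*⅕*(-1)) + 347 = 4*(-24/5) + 347 = -96/5 + 347 = 1639/5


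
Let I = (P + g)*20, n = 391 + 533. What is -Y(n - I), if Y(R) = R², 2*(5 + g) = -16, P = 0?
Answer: -1401856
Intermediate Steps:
g = -13 (g = -5 + (½)*(-16) = -5 - 8 = -13)
n = 924
I = -260 (I = (0 - 13)*20 = -13*20 = -260)
-Y(n - I) = -(924 - 1*(-260))² = -(924 + 260)² = -1*1184² = -1*1401856 = -1401856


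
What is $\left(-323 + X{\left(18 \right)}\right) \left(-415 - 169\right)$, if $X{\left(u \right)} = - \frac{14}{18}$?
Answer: $\frac{1701776}{9} \approx 1.8909 \cdot 10^{5}$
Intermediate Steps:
$X{\left(u \right)} = - \frac{7}{9}$ ($X{\left(u \right)} = \left(-14\right) \frac{1}{18} = - \frac{7}{9}$)
$\left(-323 + X{\left(18 \right)}\right) \left(-415 - 169\right) = \left(-323 - \frac{7}{9}\right) \left(-415 - 169\right) = \left(- \frac{2914}{9}\right) \left(-584\right) = \frac{1701776}{9}$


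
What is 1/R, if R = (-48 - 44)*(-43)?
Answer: 1/3956 ≈ 0.00025278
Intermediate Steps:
R = 3956 (R = -92*(-43) = 3956)
1/R = 1/3956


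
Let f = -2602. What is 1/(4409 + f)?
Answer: 1/1807 ≈ 0.00055340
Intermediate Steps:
1/(4409 + f) = 1/(4409 - 2602) = 1/1807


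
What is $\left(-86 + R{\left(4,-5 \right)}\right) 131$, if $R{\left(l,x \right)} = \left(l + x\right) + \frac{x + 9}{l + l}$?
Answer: $- \frac{22663}{2} \approx -11332.0$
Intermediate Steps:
$R{\left(l,x \right)} = l + x + \frac{9 + x}{2 l}$ ($R{\left(l,x \right)} = \left(l + x\right) + \frac{9 + x}{2 l} = l + x + \frac{9 + x}{2 l}$)
$\left(-86 + R{\left(4,-5 \right)}\right) 131 = \left(-86 + \frac{9 - 5 + 2 \cdot 4 \left(4 - 5\right)}{2 \cdot 4}\right) 131 = \left(-86 + \frac{1}{2} \cdot \frac{1}{4} \left(9 - 5 + 2 \cdot 4 \left(-1\right)\right)\right) 131 = \left(-86 + \frac{1}{2} \cdot \frac{1}{4} \left(9 - 5 - 8\right)\right) 131 = \left(-86 + \frac{1}{2} \cdot \frac{1}{4} \left(-4\right)\right) 131 = \left(-86 - \frac{1}{2}\right) 131 = \left(- \frac{173}{2}\right) 131 = - \frac{22663}{2}$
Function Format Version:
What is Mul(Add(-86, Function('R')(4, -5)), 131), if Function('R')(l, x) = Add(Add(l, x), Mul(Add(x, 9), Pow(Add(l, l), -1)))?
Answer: Rational(-22663, 2) ≈ -11332.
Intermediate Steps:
Function('R')(l, x) = Add(l, x, Mul(Rational(1, 2), Pow(l, -1), Add(9, x))) (Function('R')(l, x) = Add(Add(l, x), Mul(Add(9, x), Pow(Mul(2, l), -1))) = Add(Add(l, x), Mul(Add(9, x), Mul(Rational(1, 2), Pow(l, -1)))) = Add(Add(l, x), Mul(Rational(1, 2), Pow(l, -1), Add(9, x))) = Add(l, x, Mul(Rational(1, 2), Pow(l, -1), Add(9, x))))
Mul(Add(-86, Function('R')(4, -5)), 131) = Mul(Add(-86, Mul(Rational(1, 2), Pow(4, -1), Add(9, -5, Mul(2, 4, Add(4, -5))))), 131) = Mul(Add(-86, Mul(Rational(1, 2), Rational(1, 4), Add(9, -5, Mul(2, 4, -1)))), 131) = Mul(Add(-86, Mul(Rational(1, 2), Rational(1, 4), Add(9, -5, -8))), 131) = Mul(Add(-86, Mul(Rational(1, 2), Rational(1, 4), -4)), 131) = Mul(Add(-86, Rational(-1, 2)), 131) = Mul(Rational(-173, 2), 131) = Rational(-22663, 2)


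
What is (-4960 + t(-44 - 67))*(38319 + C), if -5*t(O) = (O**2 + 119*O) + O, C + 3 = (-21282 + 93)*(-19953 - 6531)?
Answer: -13357306657392/5 ≈ -2.6715e+12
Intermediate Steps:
C = 561169473 (C = -3 + (-21282 + 93)*(-19953 - 6531) = -3 - 21189*(-26484) = -3 + 561169476 = 561169473)
t(O) = -24*O - O**2/5 (t(O) = -((O**2 + 119*O) + O)/5 = -(O**2 + 120*O)/5 = -24*O - O**2/5)
(-4960 + t(-44 - 67))*(38319 + C) = (-4960 - (-44 - 67)*(120 + (-44 - 67))/5)*(38319 + 561169473) = (-4960 - 1/5*(-111)*(120 - 111))*561207792 = (-4960 - 1/5*(-111)*9)*561207792 = (-4960 + 999/5)*561207792 = -23801/5*561207792 = -13357306657392/5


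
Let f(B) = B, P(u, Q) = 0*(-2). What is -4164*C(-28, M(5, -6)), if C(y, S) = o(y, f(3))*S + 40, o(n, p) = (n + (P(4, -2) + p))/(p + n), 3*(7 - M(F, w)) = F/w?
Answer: -590594/3 ≈ -1.9686e+5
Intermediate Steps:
P(u, Q) = 0
M(F, w) = 7 - F/(3*w)
o(n, p) = 1 (o(n, p) = (n + (0 + p))/(p + n) = (n + p)/(n + p) = 1)
C(y, S) = 40 + S (C(y, S) = 1*S + 40 = S + 40 = 40 + S)
-4164*C(-28, M(5, -6)) = -4164*(40 + (7 - ⅓*5/(-6))) = -4164*(40 + (7 - ⅓*5*(-⅙))) = -4164*(40 + (7 + 5/18)) = -4164*(40 + 131/18) = -4164*851/18 = -590594/3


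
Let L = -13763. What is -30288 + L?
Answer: -44051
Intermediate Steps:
-30288 + L = -30288 - 13763 = -44051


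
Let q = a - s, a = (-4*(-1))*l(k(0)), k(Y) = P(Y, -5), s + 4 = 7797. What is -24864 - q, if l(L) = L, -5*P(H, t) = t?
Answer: -17075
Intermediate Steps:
P(H, t) = -t/5
s = 7793 (s = -4 + 7797 = 7793)
k(Y) = 1 (k(Y) = -⅕*(-5) = 1)
a = 4 (a = -4*(-1)*1 = 4*1 = 4)
q = -7789 (q = 4 - 1*7793 = 4 - 7793 = -7789)
-24864 - q = -24864 - 1*(-7789) = -24864 + 7789 = -17075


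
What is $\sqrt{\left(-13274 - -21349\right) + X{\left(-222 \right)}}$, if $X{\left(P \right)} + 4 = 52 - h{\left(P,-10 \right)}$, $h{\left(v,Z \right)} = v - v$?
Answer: $\sqrt{8123} \approx 90.128$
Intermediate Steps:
$h{\left(v,Z \right)} = 0$
$X{\left(P \right)} = 48$ ($X{\left(P \right)} = -4 + \left(52 - 0\right) = -4 + \left(52 + 0\right) = -4 + 52 = 48$)
$\sqrt{\left(-13274 - -21349\right) + X{\left(-222 \right)}} = \sqrt{\left(-13274 - -21349\right) + 48} = \sqrt{\left(-13274 + 21349\right) + 48} = \sqrt{8075 + 48} = \sqrt{8123}$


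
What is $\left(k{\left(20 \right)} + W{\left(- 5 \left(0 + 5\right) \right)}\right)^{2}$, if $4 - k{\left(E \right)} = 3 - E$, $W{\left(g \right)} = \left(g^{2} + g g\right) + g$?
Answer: $1552516$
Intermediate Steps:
$W{\left(g \right)} = g + 2 g^{2}$ ($W{\left(g \right)} = \left(g^{2} + g^{2}\right) + g = 2 g^{2} + g = g + 2 g^{2}$)
$k{\left(E \right)} = 1 + E$ ($k{\left(E \right)} = 4 - \left(3 - E\right) = 4 + \left(-3 + E\right) = 1 + E$)
$\left(k{\left(20 \right)} + W{\left(- 5 \left(0 + 5\right) \right)}\right)^{2} = \left(\left(1 + 20\right) + - 5 \left(0 + 5\right) \left(1 + 2 \left(- 5 \left(0 + 5\right)\right)\right)\right)^{2} = \left(21 + \left(-5\right) 5 \left(1 + 2 \left(\left(-5\right) 5\right)\right)\right)^{2} = \left(21 - 25 \left(1 + 2 \left(-25\right)\right)\right)^{2} = \left(21 - 25 \left(1 - 50\right)\right)^{2} = \left(21 - -1225\right)^{2} = \left(21 + 1225\right)^{2} = 1246^{2} = 1552516$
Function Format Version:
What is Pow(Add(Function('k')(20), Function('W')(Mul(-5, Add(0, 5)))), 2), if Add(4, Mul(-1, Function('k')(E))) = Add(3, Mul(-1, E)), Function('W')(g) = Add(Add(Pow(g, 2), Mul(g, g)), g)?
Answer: 1552516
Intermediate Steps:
Function('W')(g) = Add(g, Mul(2, Pow(g, 2))) (Function('W')(g) = Add(Add(Pow(g, 2), Pow(g, 2)), g) = Add(Mul(2, Pow(g, 2)), g) = Add(g, Mul(2, Pow(g, 2))))
Function('k')(E) = Add(1, E) (Function('k')(E) = Add(4, Mul(-1, Add(3, Mul(-1, E)))) = Add(4, Add(-3, E)) = Add(1, E))
Pow(Add(Function('k')(20), Function('W')(Mul(-5, Add(0, 5)))), 2) = Pow(Add(Add(1, 20), Mul(Mul(-5, Add(0, 5)), Add(1, Mul(2, Mul(-5, Add(0, 5)))))), 2) = Pow(Add(21, Mul(Mul(-5, 5), Add(1, Mul(2, Mul(-5, 5))))), 2) = Pow(Add(21, Mul(-25, Add(1, Mul(2, -25)))), 2) = Pow(Add(21, Mul(-25, Add(1, -50))), 2) = Pow(Add(21, Mul(-25, -49)), 2) = Pow(Add(21, 1225), 2) = Pow(1246, 2) = 1552516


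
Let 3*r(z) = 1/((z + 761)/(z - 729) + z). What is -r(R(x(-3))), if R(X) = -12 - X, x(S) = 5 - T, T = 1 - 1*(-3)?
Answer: 371/15591 ≈ 0.023796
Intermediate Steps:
T = 4 (T = 1 + 3 = 4)
x(S) = 1 (x(S) = 5 - 1*4 = 5 - 4 = 1)
r(z) = 1/(3*(z + (761 + z)/(-729 + z))) (r(z) = 1/(3*((z + 761)/(z - 729) + z)) = 1/(3*((761 + z)/(-729 + z) + z)) = 1/(3*(z + (761 + z)/(-729 + z))))
-r(R(x(-3))) = -(-729 + (-12 - 1*1))/(3*(761 + (-12 - 1*1)² - 728*(-12 - 1*1))) = -(-729 + (-12 - 1))/(3*(761 + (-12 - 1)² - 728*(-12 - 1))) = -(-729 - 13)/(3*(761 + (-13)² - 728*(-13))) = -(-742)/(3*(761 + 169 + 9464)) = -(-742)/(3*10394) = -1*(-371/15591) = 371/15591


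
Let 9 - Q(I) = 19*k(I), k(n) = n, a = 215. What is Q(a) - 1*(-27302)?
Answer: 23226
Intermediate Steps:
Q(I) = 9 - 19*I
Q(a) - 1*(-27302) = (9 - 19*215) - 1*(-27302) = (9 - 4085) + 27302 = -4076 + 27302 = 23226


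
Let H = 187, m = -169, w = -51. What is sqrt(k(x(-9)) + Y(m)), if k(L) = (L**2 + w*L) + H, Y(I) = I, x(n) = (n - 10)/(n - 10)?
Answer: 4*I*sqrt(2) ≈ 5.6569*I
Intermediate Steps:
x(n) = 1 (x(n) = (-10 + n)/(-10 + n) = 1)
k(L) = 187 + L**2 - 51*L (k(L) = (L**2 - 51*L) + 187 = 187 + L**2 - 51*L)
sqrt(k(x(-9)) + Y(m)) = sqrt((187 + 1**2 - 51*1) - 169) = sqrt((187 + 1 - 51) - 169) = sqrt(137 - 169) = sqrt(-32) = 4*I*sqrt(2)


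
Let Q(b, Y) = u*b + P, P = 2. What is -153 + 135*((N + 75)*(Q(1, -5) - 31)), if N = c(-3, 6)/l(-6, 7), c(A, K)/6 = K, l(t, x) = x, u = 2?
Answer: -2045916/7 ≈ -2.9227e+5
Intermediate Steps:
c(A, K) = 6*K
Q(b, Y) = 2 + 2*b (Q(b, Y) = 2*b + 2 = 2 + 2*b)
N = 36/7 (N = (6*6)/7 = 36*(1/7) = 36/7 ≈ 5.1429)
-153 + 135*((N + 75)*(Q(1, -5) - 31)) = -153 + 135*((36/7 + 75)*((2 + 2*1) - 31)) = -153 + 135*(561*((2 + 2) - 31)/7) = -153 + 135*(561*(4 - 31)/7) = -153 + 135*((561/7)*(-27)) = -153 + 135*(-15147/7) = -153 - 2044845/7 = -2045916/7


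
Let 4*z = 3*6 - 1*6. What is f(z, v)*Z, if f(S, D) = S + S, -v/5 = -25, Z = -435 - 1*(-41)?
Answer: -2364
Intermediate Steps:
Z = -394 (Z = -435 + 41 = -394)
z = 3 (z = (3*6 - 1*6)/4 = (18 - 6)/4 = (1/4)*12 = 3)
v = 125 (v = -5*(-25) = 125)
f(S, D) = 2*S
f(z, v)*Z = (2*3)*(-394) = 6*(-394) = -2364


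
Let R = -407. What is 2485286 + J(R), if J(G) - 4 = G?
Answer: 2484883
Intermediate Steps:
J(G) = 4 + G
2485286 + J(R) = 2485286 + (4 - 407) = 2485286 - 403 = 2484883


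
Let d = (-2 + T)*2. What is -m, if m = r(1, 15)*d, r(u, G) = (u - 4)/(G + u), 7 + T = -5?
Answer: -21/4 ≈ -5.2500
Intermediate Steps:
T = -12 (T = -7 - 5 = -12)
r(u, G) = (-4 + u)/(G + u)
d = -28 (d = (-2 - 12)*2 = -14*2 = -28)
m = 21/4 (m = ((-4 + 1)/(15 + 1))*(-28) = (-3/16)*(-28) = ((1/16)*(-3))*(-28) = -3/16*(-28) = 21/4 ≈ 5.2500)
-m = -1*21/4 = -21/4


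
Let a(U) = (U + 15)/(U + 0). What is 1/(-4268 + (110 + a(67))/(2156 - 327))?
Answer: -122543/523006072 ≈ -0.00023431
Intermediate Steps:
a(U) = (15 + U)/U
1/(-4268 + (110 + a(67))/(2156 - 327)) = 1/(-4268 + (110 + (15 + 67)/67)/(2156 - 327)) = 1/(-4268 + (110 + (1/67)*82)/1829) = 1/(-4268 + (110 + 82/67)*(1/1829)) = 1/(-4268 + (7452/67)*(1/1829)) = 1/(-4268 + 7452/122543) = 1/(-523006072/122543) = -122543/523006072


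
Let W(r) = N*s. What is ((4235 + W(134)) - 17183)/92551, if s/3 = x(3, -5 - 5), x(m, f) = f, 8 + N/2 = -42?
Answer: -9948/92551 ≈ -0.10749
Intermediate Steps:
N = -100 (N = -16 + 2*(-42) = -16 - 84 = -100)
s = -30 (s = 3*(-5 - 5) = 3*(-10) = -30)
W(r) = 3000 (W(r) = -100*(-30) = 3000)
((4235 + W(134)) - 17183)/92551 = ((4235 + 3000) - 17183)/92551 = (7235 - 17183)*(1/92551) = -9948*1/92551 = -9948/92551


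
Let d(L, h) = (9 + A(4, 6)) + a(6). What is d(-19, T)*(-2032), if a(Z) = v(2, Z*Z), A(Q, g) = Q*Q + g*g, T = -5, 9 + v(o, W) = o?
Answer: -109728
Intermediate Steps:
v(o, W) = -9 + o
A(Q, g) = Q² + g²
a(Z) = -7 (a(Z) = -9 + 2 = -7)
d(L, h) = 54 (d(L, h) = (9 + (4² + 6²)) - 7 = (9 + (16 + 36)) - 7 = (9 + 52) - 7 = 61 - 7 = 54)
d(-19, T)*(-2032) = 54*(-2032) = -109728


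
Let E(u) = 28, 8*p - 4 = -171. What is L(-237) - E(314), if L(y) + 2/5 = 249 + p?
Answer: 7989/40 ≈ 199.73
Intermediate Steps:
p = -167/8 (p = ½ + (⅛)*(-171) = ½ - 171/8 = -167/8 ≈ -20.875)
L(y) = 9109/40 (L(y) = -⅖ + (249 - 167/8) = -⅖ + 1825/8 = 9109/40)
L(-237) - E(314) = 9109/40 - 1*28 = 9109/40 - 28 = 7989/40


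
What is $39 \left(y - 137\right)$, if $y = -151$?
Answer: $-11232$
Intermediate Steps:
$39 \left(y - 137\right) = 39 \left(-151 - 137\right) = 39 \left(-288\right) = -11232$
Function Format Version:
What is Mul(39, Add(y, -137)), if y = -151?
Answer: -11232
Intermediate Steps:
Mul(39, Add(y, -137)) = Mul(39, Add(-151, -137)) = Mul(39, -288) = -11232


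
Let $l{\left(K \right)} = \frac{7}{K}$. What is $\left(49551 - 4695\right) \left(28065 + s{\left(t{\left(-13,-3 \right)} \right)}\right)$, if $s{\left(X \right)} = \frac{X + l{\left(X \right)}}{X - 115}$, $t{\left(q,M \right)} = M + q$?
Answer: $\frac{329828988321}{262} \approx 1.2589 \cdot 10^{9}$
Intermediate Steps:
$s{\left(X \right)} = \frac{X + \frac{7}{X}}{-115 + X}$ ($s{\left(X \right)} = \frac{X + \frac{7}{X}}{X - 115} = \frac{X + \frac{7}{X}}{-115 + X}$)
$\left(49551 - 4695\right) \left(28065 + s{\left(t{\left(-13,-3 \right)} \right)}\right) = \left(49551 - 4695\right) \left(28065 + \frac{7 + \left(-3 - 13\right)^{2}}{\left(-3 - 13\right) \left(-115 - 16\right)}\right) = 44856 \left(28065 + \frac{7 + \left(-16\right)^{2}}{\left(-16\right) \left(-115 - 16\right)}\right) = 44856 \left(28065 - \frac{7 + 256}{16 \left(-131\right)}\right) = 44856 \left(28065 - \left(- \frac{1}{2096}\right) 263\right) = 44856 \left(28065 + \frac{263}{2096}\right) = 44856 \cdot \frac{58824503}{2096} = \frac{329828988321}{262}$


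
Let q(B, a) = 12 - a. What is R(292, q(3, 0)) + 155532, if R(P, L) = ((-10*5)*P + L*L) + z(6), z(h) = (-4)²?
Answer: 141092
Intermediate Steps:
z(h) = 16
R(P, L) = 16 + L² - 50*P (R(P, L) = ((-10*5)*P + L*L) + 16 = (-50*P + L²) + 16 = (L² - 50*P) + 16 = 16 + L² - 50*P)
R(292, q(3, 0)) + 155532 = (16 + (12 - 1*0)² - 50*292) + 155532 = (16 + (12 + 0)² - 14600) + 155532 = (16 + 12² - 14600) + 155532 = (16 + 144 - 14600) + 155532 = -14440 + 155532 = 141092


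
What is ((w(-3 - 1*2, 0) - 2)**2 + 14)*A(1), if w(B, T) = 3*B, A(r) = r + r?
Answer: 606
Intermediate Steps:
A(r) = 2*r
((w(-3 - 1*2, 0) - 2)**2 + 14)*A(1) = ((3*(-3 - 1*2) - 2)**2 + 14)*(2*1) = ((3*(-3 - 2) - 2)**2 + 14)*2 = ((3*(-5) - 2)**2 + 14)*2 = ((-15 - 2)**2 + 14)*2 = ((-17)**2 + 14)*2 = (289 + 14)*2 = 303*2 = 606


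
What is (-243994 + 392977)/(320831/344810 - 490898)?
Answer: -51370828230/169266218549 ≈ -0.30349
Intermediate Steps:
(-243994 + 392977)/(320831/344810 - 490898) = 148983/(320831*(1/344810) - 490898) = 148983/(320831/344810 - 490898) = 148983/(-169266218549/344810) = 148983*(-344810/169266218549) = -51370828230/169266218549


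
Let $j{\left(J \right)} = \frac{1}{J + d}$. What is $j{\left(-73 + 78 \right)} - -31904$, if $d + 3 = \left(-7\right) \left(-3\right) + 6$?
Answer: $\frac{925217}{29} \approx 31904.0$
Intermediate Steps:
$d = 24$ ($d = -3 + \left(\left(-7\right) \left(-3\right) + 6\right) = -3 + \left(21 + 6\right) = -3 + 27 = 24$)
$j{\left(J \right)} = \frac{1}{24 + J}$ ($j{\left(J \right)} = \frac{1}{J + 24} = \frac{1}{24 + J}$)
$j{\left(-73 + 78 \right)} - -31904 = \frac{1}{24 + \left(-73 + 78\right)} - -31904 = \frac{1}{24 + 5} + 31904 = \frac{1}{29} + 31904 = \frac{925217}{29}$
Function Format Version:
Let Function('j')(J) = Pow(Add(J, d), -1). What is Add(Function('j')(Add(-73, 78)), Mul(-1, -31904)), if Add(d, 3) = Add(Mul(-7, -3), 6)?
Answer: Rational(925217, 29) ≈ 31904.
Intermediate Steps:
d = 24 (d = Add(-3, Add(Mul(-7, -3), 6)) = Add(-3, Add(21, 6)) = Add(-3, 27) = 24)
Function('j')(J) = Pow(Add(24, J), -1) (Function('j')(J) = Pow(Add(J, 24), -1) = Pow(Add(24, J), -1))
Add(Function('j')(Add(-73, 78)), Mul(-1, -31904)) = Add(Pow(Add(24, Add(-73, 78)), -1), Mul(-1, -31904)) = Add(Pow(Add(24, 5), -1), 31904) = Add(Pow(29, -1), 31904) = Add(Rational(1, 29), 31904) = Rational(925217, 29)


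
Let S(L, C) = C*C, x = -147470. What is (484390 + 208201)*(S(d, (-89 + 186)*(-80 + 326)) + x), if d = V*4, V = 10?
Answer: 394255746524234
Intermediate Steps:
d = 40 (d = 10*4 = 40)
S(L, C) = C**2
(484390 + 208201)*(S(d, (-89 + 186)*(-80 + 326)) + x) = (484390 + 208201)*(((-89 + 186)*(-80 + 326))**2 - 147470) = 692591*((97*246)**2 - 147470) = 692591*(23862**2 - 147470) = 692591*(569395044 - 147470) = 692591*569247574 = 394255746524234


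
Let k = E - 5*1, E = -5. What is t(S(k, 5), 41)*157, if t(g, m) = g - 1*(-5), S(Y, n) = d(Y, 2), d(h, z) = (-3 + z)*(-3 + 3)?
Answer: 785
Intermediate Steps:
k = -10 (k = -5 - 5*1 = -5 - 5 = -10)
d(h, z) = 0 (d(h, z) = (-3 + z)*0 = 0)
S(Y, n) = 0
t(g, m) = 5 + g (t(g, m) = g + 5 = 5 + g)
t(S(k, 5), 41)*157 = (5 + 0)*157 = 5*157 = 785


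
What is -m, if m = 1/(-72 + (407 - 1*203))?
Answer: -1/132 ≈ -0.0075758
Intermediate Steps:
m = 1/132 (m = 1/(-72 + (407 - 203)) = 1/(-72 + 204) = 1/132 ≈ 0.0075758)
-m = -1*1/132 = -1/132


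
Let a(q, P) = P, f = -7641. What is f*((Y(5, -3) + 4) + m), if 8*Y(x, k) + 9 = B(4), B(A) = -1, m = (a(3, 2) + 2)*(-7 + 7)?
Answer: -84051/4 ≈ -21013.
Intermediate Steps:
m = 0 (m = (2 + 2)*(-7 + 7) = 4*0 = 0)
Y(x, k) = -5/4 (Y(x, k) = -9/8 + (⅛)*(-1) = -9/8 - ⅛ = -5/4)
f*((Y(5, -3) + 4) + m) = -7641*((-5/4 + 4) + 0) = -7641*(11/4 + 0) = -7641*11/4 = -84051/4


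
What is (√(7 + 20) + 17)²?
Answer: 316 + 102*√3 ≈ 492.67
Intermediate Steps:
(√(7 + 20) + 17)² = (√27 + 17)² = (3*√3 + 17)² = (17 + 3*√3)²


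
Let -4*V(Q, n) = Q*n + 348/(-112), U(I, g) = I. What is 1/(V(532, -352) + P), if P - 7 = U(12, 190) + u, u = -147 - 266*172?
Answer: 112/104919 ≈ 0.0010675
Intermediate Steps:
u = -45899 (u = -147 - 45752 = -45899)
V(Q, n) = 87/112 - Q*n/4 (V(Q, n) = -(Q*n + 348/(-112))/4 = -(Q*n + 348*(-1/112))/4 = -(Q*n - 87/28)/4 = -(-87/28 + Q*n)/4 = 87/112 - Q*n/4)
P = -45880 (P = 7 + (12 - 45899) = 7 - 45887 = -45880)
1/(V(532, -352) + P) = 1/((87/112 - 1/4*532*(-352)) - 45880) = 1/((87/112 + 46816) - 45880) = 1/(5243479/112 - 45880) = 1/(104919/112) = 112/104919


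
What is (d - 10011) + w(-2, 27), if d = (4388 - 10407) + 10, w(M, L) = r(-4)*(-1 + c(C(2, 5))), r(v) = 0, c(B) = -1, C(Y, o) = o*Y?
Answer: -16020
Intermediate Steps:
C(Y, o) = Y*o
w(M, L) = 0 (w(M, L) = 0*(-1 - 1) = 0*(-2) = 0)
d = -6009 (d = -6019 + 10 = -6009)
(d - 10011) + w(-2, 27) = (-6009 - 10011) + 0 = -16020 + 0 = -16020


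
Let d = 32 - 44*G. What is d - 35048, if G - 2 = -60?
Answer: -32464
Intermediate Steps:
G = -58 (G = 2 - 60 = -58)
d = 2584 (d = 32 - 44*(-58) = 32 + 2552 = 2584)
d - 35048 = 2584 - 35048 = -32464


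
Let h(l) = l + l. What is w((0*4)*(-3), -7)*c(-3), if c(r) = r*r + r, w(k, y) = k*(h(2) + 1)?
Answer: 0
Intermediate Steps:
h(l) = 2*l
w(k, y) = 5*k (w(k, y) = k*(2*2 + 1) = k*(4 + 1) = k*5 = 5*k)
c(r) = r + r² (c(r) = r² + r = r + r²)
w((0*4)*(-3), -7)*c(-3) = (5*((0*4)*(-3)))*(-3*(1 - 3)) = (5*(0*(-3)))*(-3*(-2)) = (5*0)*6 = 0*6 = 0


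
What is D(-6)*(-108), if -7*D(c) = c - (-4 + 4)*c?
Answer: -648/7 ≈ -92.571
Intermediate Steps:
D(c) = -c/7 (D(c) = -(c - (-4 + 4)*c)/7 = -(c - 0*c)/7 = -(c - 1*0)/7 = -(c + 0)/7 = -c/7)
D(-6)*(-108) = -⅐*(-6)*(-108) = (6/7)*(-108) = -648/7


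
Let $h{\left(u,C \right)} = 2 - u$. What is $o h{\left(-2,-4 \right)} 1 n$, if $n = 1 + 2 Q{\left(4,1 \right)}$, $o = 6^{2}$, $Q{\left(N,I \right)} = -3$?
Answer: $-720$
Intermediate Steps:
$o = 36$
$n = -5$ ($n = 1 + 2 \left(-3\right) = 1 - 6 = -5$)
$o h{\left(-2,-4 \right)} 1 n = 36 \left(2 - -2\right) 1 \left(-5\right) = 36 \left(2 + 2\right) 1 \left(-5\right) = 36 \cdot 4 \cdot 1 \left(-5\right) = 144 \cdot 1 \left(-5\right) = 144 \left(-5\right) = -720$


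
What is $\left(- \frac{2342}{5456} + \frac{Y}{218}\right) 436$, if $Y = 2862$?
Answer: $\frac{3776129}{682} \approx 5536.8$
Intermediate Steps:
$\left(- \frac{2342}{5456} + \frac{Y}{218}\right) 436 = \left(- \frac{2342}{5456} + \frac{2862}{218}\right) 436 = \left(\left(-2342\right) \frac{1}{5456} + 2862 \cdot \frac{1}{218}\right) 436 = \left(- \frac{1171}{2728} + \frac{1431}{109}\right) 436 = \frac{3776129}{297352} \cdot 436 = \frac{3776129}{682}$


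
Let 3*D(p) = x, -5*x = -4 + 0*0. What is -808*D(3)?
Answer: -3232/15 ≈ -215.47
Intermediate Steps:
x = ⅘ (x = -(-4 + 0*0)/5 = -(-4 + 0)/5 = -⅕*(-4) = ⅘ ≈ 0.80000)
D(p) = 4/15 (D(p) = (⅓)*(⅘) = 4/15)
-808*D(3) = -808*4/15 = -3232/15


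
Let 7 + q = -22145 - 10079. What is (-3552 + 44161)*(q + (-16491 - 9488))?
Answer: -2363849890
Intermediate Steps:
q = -32231 (q = -7 + (-22145 - 10079) = -7 - 32224 = -32231)
(-3552 + 44161)*(q + (-16491 - 9488)) = (-3552 + 44161)*(-32231 + (-16491 - 9488)) = 40609*(-32231 - 25979) = 40609*(-58210) = -2363849890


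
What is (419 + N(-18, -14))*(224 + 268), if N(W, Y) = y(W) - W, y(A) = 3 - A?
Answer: 225336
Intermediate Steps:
N(W, Y) = 3 - 2*W (N(W, Y) = (3 - W) - W = 3 - 2*W)
(419 + N(-18, -14))*(224 + 268) = (419 + (3 - 2*(-18)))*(224 + 268) = (419 + (3 + 36))*492 = (419 + 39)*492 = 458*492 = 225336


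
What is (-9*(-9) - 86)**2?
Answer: 25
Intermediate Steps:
(-9*(-9) - 86)**2 = (81 - 86)**2 = (-5)**2 = 25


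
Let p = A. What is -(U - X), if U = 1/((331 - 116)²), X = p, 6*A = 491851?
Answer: 22735812469/277350 ≈ 81975.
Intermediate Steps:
A = 491851/6 (A = (⅙)*491851 = 491851/6 ≈ 81975.)
p = 491851/6 ≈ 81975.
X = 491851/6 ≈ 81975.
U = 1/46225 (U = 1/(215²) = 1/46225 ≈ 2.1633e-5)
-(U - X) = -(1/46225 - 1*491851/6) = -(1/46225 - 491851/6) = -1*(-22735812469/277350) = 22735812469/277350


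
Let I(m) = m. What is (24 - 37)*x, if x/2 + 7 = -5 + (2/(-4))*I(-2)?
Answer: 286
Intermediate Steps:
x = -22 (x = -14 + 2*(-5 + (2/(-4))*(-2)) = -14 + 2*(-5 + (2*(-¼))*(-2)) = -14 + 2*(-5 - ½*(-2)) = -14 + 2*(-5 + 1) = -14 + 2*(-4) = -14 - 8 = -22)
(24 - 37)*x = (24 - 37)*(-22) = -13*(-22) = 286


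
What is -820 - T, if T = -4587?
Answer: 3767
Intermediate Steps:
-820 - T = -820 - 1*(-4587) = -820 + 4587 = 3767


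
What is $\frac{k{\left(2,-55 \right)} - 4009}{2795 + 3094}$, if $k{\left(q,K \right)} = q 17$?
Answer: $- \frac{1325}{1963} \approx -0.67499$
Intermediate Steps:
$k{\left(q,K \right)} = 17 q$
$\frac{k{\left(2,-55 \right)} - 4009}{2795 + 3094} = \frac{17 \cdot 2 - 4009}{2795 + 3094} = \frac{34 - 4009}{5889} = \left(-3975\right) \frac{1}{5889} = - \frac{1325}{1963}$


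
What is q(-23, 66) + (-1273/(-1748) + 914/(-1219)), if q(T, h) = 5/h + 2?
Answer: 330541/160908 ≈ 2.0542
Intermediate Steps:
q(T, h) = 2 + 5/h (q(T, h) = 5/h + 2 = 2 + 5/h)
q(-23, 66) + (-1273/(-1748) + 914/(-1219)) = (2 + 5/66) + (-1273/(-1748) + 914/(-1219)) = (2 + 5*(1/66)) + (-1273*(-1/1748) + 914*(-1/1219)) = (2 + 5/66) + (67/92 - 914/1219) = 137/66 - 105/4876 = 330541/160908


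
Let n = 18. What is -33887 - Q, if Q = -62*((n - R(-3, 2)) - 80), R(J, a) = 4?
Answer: -37979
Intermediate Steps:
Q = 4092 (Q = -62*((18 - 1*4) - 80) = -62*((18 - 4) - 80) = -62*(14 - 80) = -62*(-66) = 4092)
-33887 - Q = -33887 - 1*4092 = -33887 - 4092 = -37979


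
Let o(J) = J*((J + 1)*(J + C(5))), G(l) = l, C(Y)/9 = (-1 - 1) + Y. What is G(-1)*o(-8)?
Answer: -1064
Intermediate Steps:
C(Y) = -18 + 9*Y (C(Y) = 9*((-1 - 1) + Y) = 9*(-2 + Y) = -18 + 9*Y)
o(J) = J*(1 + J)*(27 + J) (o(J) = J*((J + 1)*(J + (-18 + 9*5))) = J*((1 + J)*(J + (-18 + 45))) = J*((1 + J)*(J + 27)) = J*((1 + J)*(27 + J)) = J*(1 + J)*(27 + J))
G(-1)*o(-8) = -(-8)*(27 + (-8)**2 + 28*(-8)) = -(-8)*(27 + 64 - 224) = -(-8)*(-133) = -1*1064 = -1064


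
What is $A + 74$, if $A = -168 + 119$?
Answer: $25$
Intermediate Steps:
$A = -49$
$A + 74 = -49 + 74 = 25$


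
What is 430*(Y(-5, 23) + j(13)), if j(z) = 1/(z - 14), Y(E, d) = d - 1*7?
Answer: 6450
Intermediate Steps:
Y(E, d) = -7 + d (Y(E, d) = d - 7 = -7 + d)
j(z) = 1/(-14 + z)
430*(Y(-5, 23) + j(13)) = 430*((-7 + 23) + 1/(-14 + 13)) = 430*(16 + 1/(-1)) = 430*(16 - 1) = 430*15 = 6450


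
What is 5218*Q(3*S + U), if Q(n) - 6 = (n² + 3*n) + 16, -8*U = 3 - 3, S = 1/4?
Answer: 1035773/8 ≈ 1.2947e+5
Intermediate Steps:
S = ¼ (S = 1*(¼) = ¼ ≈ 0.25000)
U = 0 (U = -(3 - 3)/8 = -⅛*0 = 0)
Q(n) = 22 + n² + 3*n (Q(n) = 6 + ((n² + 3*n) + 16) = 6 + (16 + n² + 3*n) = 22 + n² + 3*n)
5218*Q(3*S + U) = 5218*(22 + (3*(¼) + 0)² + 3*(3*(¼) + 0)) = 5218*(22 + (¾ + 0)² + 3*(¾ + 0)) = 5218*(22 + (¾)² + 3*(¾)) = 5218*(22 + 9/16 + 9/4) = 5218*(397/16) = 1035773/8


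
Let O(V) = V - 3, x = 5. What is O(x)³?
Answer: 8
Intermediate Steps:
O(V) = -3 + V
O(x)³ = (-3 + 5)³ = 2³ = 8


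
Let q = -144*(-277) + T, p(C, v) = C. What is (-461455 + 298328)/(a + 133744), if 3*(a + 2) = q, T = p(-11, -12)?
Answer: -489381/441103 ≈ -1.1094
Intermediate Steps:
T = -11
q = 39877 (q = -144*(-277) - 11 = 39888 - 11 = 39877)
a = 39871/3 (a = -2 + (1/3)*39877 = -2 + 39877/3 = 39871/3 ≈ 13290.)
(-461455 + 298328)/(a + 133744) = (-461455 + 298328)/(39871/3 + 133744) = -163127/441103/3 = -163127*3/441103 = -489381/441103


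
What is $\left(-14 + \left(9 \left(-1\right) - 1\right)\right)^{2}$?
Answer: $576$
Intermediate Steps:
$\left(-14 + \left(9 \left(-1\right) - 1\right)\right)^{2} = \left(-14 - 10\right)^{2} = \left(-24\right)^{2} = 576$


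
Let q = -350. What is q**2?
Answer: 122500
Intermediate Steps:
q**2 = (-350)**2 = 122500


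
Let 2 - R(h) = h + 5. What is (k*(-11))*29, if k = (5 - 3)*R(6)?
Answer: 5742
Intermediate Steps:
R(h) = -3 - h (R(h) = 2 - (h + 5) = 2 - (5 + h) = 2 + (-5 - h) = -3 - h)
k = -18 (k = (5 - 3)*(-3 - 1*6) = 2*(-3 - 6) = 2*(-9) = -18)
(k*(-11))*29 = -18*(-11)*29 = 198*29 = 5742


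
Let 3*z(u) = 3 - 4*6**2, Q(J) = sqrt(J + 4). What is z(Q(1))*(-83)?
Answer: 3901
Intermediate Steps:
Q(J) = sqrt(4 + J)
z(u) = -47 (z(u) = (3 - 4*6**2)/3 = (3 - 4*36)/3 = (3 - 144)/3 = (1/3)*(-141) = -47)
z(Q(1))*(-83) = -47*(-83) = 3901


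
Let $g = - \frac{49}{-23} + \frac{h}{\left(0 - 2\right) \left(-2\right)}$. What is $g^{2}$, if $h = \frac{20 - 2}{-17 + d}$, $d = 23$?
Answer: $\frac{70225}{8464} \approx 8.2969$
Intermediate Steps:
$h = 3$ ($h = \frac{20 - 2}{-17 + 23} = \frac{18}{6} = 18 \cdot \frac{1}{6} = 3$)
$g = \frac{265}{92}$ ($g = - \frac{49}{-23} + \frac{3}{\left(0 - 2\right) \left(-2\right)} = \left(-49\right) \left(- \frac{1}{23}\right) + \frac{3}{\left(-2\right) \left(-2\right)} = \frac{49}{23} + \frac{3}{4} = \frac{265}{92} \approx 2.8804$)
$g^{2} = \left(\frac{265}{92}\right)^{2} = \frac{70225}{8464}$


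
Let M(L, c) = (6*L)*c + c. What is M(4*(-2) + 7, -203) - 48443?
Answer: -47428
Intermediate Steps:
M(L, c) = c + 6*L*c (M(L, c) = 6*L*c + c = c + 6*L*c)
M(4*(-2) + 7, -203) - 48443 = -203*(1 + 6*(4*(-2) + 7)) - 48443 = -203*(1 + 6*(-8 + 7)) - 48443 = -203*(1 + 6*(-1)) - 48443 = -203*(1 - 6) - 48443 = -203*(-5) - 48443 = 1015 - 48443 = -47428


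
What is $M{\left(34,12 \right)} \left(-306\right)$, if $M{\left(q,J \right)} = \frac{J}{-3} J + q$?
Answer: $4284$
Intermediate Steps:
$M{\left(q,J \right)} = q - \frac{J^{2}}{3}$ ($M{\left(q,J \right)} = J \left(- \frac{1}{3}\right) J + q = - \frac{J}{3} J + q = - \frac{J^{2}}{3} + q = q - \frac{J^{2}}{3}$)
$M{\left(34,12 \right)} \left(-306\right) = \left(34 - \frac{12^{2}}{3}\right) \left(-306\right) = \left(34 - 48\right) \left(-306\right) = \left(-14\right) \left(-306\right) = 4284$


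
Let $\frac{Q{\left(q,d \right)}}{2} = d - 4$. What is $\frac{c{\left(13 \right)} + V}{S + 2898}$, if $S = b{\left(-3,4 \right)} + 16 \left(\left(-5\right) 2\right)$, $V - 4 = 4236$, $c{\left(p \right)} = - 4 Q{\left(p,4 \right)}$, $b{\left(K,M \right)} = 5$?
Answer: $\frac{4240}{2743} \approx 1.5458$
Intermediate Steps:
$Q{\left(q,d \right)} = -8 + 2 d$ ($Q{\left(q,d \right)} = 2 \left(d - 4\right) = 2 \left(-4 + d\right) = -8 + 2 d$)
$c{\left(p \right)} = 0$ ($c{\left(p \right)} = - 4 \left(-8 + 2 \cdot 4\right) = - 4 \left(-8 + 8\right) = \left(-4\right) 0 = 0$)
$V = 4240$ ($V = 4 + 4236 = 4240$)
$S = -155$ ($S = 5 + 16 \left(\left(-5\right) 2\right) = 5 + 16 \left(-10\right) = 5 - 160 = -155$)
$\frac{c{\left(13 \right)} + V}{S + 2898} = \frac{0 + 4240}{-155 + 2898} = \frac{4240}{2743}$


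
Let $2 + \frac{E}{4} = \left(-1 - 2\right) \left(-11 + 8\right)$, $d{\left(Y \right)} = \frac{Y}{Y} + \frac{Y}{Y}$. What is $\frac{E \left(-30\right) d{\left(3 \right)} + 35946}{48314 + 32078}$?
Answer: $\frac{17133}{40196} \approx 0.42624$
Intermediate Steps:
$d{\left(Y \right)} = 2$ ($d{\left(Y \right)} = 1 + 1 = 2$)
$E = 28$ ($E = -8 + 4 \left(-1 - 2\right) \left(-11 + 8\right) = -8 + 4 \left(\left(-3\right) \left(-3\right)\right) = -8 + 4 \cdot 9 = -8 + 36 = 28$)
$\frac{E \left(-30\right) d{\left(3 \right)} + 35946}{48314 + 32078} = \frac{28 \left(-30\right) 2 + 35946}{48314 + 32078} = \frac{\left(-840\right) 2 + 35946}{80392} = \left(-1680 + 35946\right) \frac{1}{80392} = 34266 \cdot \frac{1}{80392} = \frac{17133}{40196}$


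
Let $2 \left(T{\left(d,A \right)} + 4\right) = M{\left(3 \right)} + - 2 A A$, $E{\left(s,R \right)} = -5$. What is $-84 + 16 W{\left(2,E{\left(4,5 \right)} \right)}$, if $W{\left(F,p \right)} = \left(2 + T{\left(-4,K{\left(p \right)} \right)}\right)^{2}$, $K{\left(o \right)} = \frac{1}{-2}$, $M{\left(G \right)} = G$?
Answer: $-75$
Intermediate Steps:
$K{\left(o \right)} = - \frac{1}{2}$
$T{\left(d,A \right)} = - \frac{5}{2} - A^{2}$ ($T{\left(d,A \right)} = -4 + \frac{3 + - 2 A A}{2} = -4 + \frac{3 - 2 A^{2}}{2} = -4 - \left(- \frac{3}{2} + A^{2}\right) = - \frac{5}{2} - A^{2}$)
$W{\left(F,p \right)} = \frac{9}{16}$ ($W{\left(F,p \right)} = \left(2 - \frac{11}{4}\right)^{2} = \left(- \frac{3}{4}\right)^{2} = \frac{9}{16}$)
$-84 + 16 W{\left(2,E{\left(4,5 \right)} \right)} = -84 + 16 \cdot \frac{9}{16} = -84 + 9 = -75$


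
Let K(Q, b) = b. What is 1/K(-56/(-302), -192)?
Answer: -1/192 ≈ -0.0052083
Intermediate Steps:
1/K(-56/(-302), -192) = 1/(-192) = -1/192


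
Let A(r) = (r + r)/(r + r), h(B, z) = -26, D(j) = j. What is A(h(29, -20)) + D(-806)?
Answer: -805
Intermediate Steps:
A(r) = 1 (A(r) = (2*r)/((2*r)) = (2*r)*(1/(2*r)) = 1)
A(h(29, -20)) + D(-806) = 1 - 806 = -805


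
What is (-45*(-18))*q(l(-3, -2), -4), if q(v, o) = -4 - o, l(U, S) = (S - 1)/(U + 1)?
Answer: 0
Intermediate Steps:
l(U, S) = (-1 + S)/(1 + U)
(-45*(-18))*q(l(-3, -2), -4) = (-45*(-18))*(-4 - 1*(-4)) = 810*(-4 + 4) = 810*0 = 0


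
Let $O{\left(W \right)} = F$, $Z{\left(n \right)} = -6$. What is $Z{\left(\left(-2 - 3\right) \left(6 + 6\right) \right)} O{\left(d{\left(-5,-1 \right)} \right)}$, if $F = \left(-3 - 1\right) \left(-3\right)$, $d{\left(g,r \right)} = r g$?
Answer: $-72$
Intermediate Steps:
$d{\left(g,r \right)} = g r$
$F = 12$ ($F = \left(-4\right) \left(-3\right) = 12$)
$O{\left(W \right)} = 12$
$Z{\left(\left(-2 - 3\right) \left(6 + 6\right) \right)} O{\left(d{\left(-5,-1 \right)} \right)} = \left(-6\right) 12 = -72$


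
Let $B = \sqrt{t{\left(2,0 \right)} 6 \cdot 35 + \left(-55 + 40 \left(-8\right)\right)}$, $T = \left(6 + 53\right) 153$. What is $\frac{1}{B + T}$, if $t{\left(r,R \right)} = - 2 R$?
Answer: $\frac{3009}{27162368} - \frac{5 i \sqrt{15}}{81487104} \approx 0.00011078 - 2.3764 \cdot 10^{-7} i$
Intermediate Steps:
$T = 9027$ ($T = 59 \cdot 153 = 9027$)
$B = 5 i \sqrt{15}$ ($B = \sqrt{\left(-2\right) 0 \cdot 6 \cdot 35 + \left(-55 + 40 \left(-8\right)\right)} = \sqrt{0 \cdot 6 \cdot 35 - 375} = \sqrt{0 \cdot 35 - 375} = \sqrt{0 - 375} = \sqrt{-375} = 5 i \sqrt{15} \approx 19.365 i$)
$\frac{1}{B + T} = \frac{1}{5 i \sqrt{15} + 9027} = \frac{1}{9027 + 5 i \sqrt{15}}$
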